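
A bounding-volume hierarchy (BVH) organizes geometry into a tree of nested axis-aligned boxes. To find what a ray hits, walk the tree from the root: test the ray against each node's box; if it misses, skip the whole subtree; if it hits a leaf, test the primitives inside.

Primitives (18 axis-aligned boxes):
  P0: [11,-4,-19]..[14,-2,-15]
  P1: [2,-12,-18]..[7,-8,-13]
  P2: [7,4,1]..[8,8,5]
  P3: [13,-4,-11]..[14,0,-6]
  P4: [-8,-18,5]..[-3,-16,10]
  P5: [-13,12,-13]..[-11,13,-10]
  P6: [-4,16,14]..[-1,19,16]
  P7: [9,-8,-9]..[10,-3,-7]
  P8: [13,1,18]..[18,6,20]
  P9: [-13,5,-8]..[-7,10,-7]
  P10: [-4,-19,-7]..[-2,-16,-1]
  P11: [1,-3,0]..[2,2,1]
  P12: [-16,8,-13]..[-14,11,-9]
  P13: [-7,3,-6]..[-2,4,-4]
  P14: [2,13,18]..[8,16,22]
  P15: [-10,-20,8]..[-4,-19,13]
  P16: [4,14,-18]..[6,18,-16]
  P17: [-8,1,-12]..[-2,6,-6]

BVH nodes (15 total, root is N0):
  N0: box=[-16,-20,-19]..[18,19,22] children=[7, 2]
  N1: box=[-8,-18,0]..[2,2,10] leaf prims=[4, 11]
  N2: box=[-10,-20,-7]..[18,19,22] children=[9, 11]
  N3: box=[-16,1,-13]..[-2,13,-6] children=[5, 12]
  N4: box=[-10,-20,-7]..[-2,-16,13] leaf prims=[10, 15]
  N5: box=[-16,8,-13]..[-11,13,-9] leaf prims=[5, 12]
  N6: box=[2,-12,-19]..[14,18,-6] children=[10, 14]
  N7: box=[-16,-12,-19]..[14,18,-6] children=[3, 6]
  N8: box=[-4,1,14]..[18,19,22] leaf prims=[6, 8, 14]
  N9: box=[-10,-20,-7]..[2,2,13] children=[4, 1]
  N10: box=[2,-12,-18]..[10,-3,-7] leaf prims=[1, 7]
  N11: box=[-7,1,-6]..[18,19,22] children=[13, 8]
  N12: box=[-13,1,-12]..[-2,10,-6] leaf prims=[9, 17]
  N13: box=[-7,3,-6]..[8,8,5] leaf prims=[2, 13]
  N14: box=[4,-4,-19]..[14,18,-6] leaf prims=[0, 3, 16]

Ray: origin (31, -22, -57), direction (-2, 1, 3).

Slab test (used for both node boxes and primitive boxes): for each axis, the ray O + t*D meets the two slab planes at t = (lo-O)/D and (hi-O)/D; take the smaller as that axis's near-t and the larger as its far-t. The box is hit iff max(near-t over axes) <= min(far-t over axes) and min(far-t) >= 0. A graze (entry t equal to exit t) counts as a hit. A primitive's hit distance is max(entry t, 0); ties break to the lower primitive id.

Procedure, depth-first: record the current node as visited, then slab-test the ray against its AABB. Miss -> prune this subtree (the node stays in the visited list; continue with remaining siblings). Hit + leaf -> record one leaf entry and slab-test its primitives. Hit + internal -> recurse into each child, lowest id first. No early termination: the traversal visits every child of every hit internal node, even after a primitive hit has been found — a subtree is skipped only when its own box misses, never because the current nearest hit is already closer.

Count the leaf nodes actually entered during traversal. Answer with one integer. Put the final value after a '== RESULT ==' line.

Trace the traversal:
N0 x:[13/2,47/2] y:[2,41] z:[38/3,79/3] -> hit [38/3,47/2], descend [2, 7]
  N2 x:[13/2,41/2] y:[2,41] z:[50/3,79/3] -> hit [50/3,41/2], descend [9, 11]
    N9 x:[29/2,41/2] y:[2,24] z:[50/3,70/3] -> hit [50/3,41/2], descend [1, 4]
      N1 x:[29/2,39/2] y:[4,24] z:[19,67/3] -> hit [19,39/2] leaf, test {P4(miss), P11(miss)}
      N4 x:[33/2,41/2] y:[2,6] z:[50/3,70/3] -> miss, prune
    N11 x:[13/2,19] y:[23,41] z:[17,79/3] -> miss, prune
  N7 x:[17/2,47/2] y:[10,40] z:[38/3,17] -> hit [38/3,17], descend [3, 6]
    N3 x:[33/2,47/2] y:[23,35] z:[44/3,17] -> miss, prune
    N6 x:[17/2,29/2] y:[10,40] z:[38/3,17] -> hit [38/3,29/2], descend [10, 14]
      N10 x:[21/2,29/2] y:[10,19] z:[13,50/3] -> hit [13,29/2] leaf, test {P1@t=13, P7(miss)}
      N14 x:[17/2,27/2] y:[18,40] z:[38/3,17] -> miss, prune

order=[0, 2, 9, 1, 4, 11, 7, 3, 6, 10, 14]  |boxes|=11  |leaves|=2  hit=P1

== RESULT ==
2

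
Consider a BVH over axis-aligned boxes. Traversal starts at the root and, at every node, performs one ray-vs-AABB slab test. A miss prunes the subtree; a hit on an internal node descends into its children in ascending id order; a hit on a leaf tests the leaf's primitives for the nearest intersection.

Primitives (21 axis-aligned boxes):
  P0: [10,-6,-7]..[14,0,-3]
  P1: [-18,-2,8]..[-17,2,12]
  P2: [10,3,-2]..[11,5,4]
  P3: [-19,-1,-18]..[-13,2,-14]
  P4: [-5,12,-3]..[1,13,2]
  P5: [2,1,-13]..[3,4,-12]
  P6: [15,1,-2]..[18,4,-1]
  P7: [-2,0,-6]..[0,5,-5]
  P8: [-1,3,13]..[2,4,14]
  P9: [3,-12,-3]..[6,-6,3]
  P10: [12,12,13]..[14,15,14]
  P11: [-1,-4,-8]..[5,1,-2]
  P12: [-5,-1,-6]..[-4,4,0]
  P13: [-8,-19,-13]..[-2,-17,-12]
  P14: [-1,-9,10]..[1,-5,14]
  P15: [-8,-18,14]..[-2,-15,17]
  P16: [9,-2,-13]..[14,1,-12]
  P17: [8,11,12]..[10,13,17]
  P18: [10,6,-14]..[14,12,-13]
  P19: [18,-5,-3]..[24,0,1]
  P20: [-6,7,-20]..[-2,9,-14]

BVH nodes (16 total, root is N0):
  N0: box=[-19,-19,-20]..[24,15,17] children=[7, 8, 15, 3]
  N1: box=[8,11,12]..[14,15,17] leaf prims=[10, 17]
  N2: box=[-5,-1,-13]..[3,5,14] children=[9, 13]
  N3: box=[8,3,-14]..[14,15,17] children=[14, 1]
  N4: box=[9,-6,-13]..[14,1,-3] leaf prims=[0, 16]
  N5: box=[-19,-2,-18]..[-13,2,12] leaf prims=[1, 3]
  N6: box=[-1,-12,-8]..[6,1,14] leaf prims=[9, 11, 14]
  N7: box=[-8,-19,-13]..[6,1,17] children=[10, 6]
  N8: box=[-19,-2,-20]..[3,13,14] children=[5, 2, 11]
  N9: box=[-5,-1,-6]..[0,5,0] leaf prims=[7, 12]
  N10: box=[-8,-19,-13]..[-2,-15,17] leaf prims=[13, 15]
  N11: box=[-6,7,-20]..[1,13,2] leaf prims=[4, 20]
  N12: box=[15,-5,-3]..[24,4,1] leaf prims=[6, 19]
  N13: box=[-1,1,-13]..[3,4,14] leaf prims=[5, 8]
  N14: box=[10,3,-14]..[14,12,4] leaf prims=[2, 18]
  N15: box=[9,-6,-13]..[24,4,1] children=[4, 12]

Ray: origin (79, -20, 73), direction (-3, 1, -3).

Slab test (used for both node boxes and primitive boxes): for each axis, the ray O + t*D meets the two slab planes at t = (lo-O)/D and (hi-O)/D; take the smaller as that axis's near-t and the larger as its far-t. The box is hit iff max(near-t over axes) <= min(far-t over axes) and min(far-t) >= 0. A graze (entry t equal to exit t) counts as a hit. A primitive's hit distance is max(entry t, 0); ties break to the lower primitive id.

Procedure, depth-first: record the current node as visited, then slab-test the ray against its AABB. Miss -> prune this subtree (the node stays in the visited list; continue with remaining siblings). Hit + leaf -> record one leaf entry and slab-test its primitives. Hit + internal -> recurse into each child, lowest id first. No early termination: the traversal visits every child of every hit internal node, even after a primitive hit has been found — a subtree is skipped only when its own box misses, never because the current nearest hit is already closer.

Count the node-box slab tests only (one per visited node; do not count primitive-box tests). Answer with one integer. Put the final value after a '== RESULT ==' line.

Trace the traversal:
N0 x:[55/3,98/3] y:[1,35] z:[56/3,31] -> hit [56/3,31], descend [3, 7, 8, 15]
  N3 x:[65/3,71/3] y:[23,35] z:[56/3,29] -> hit [23,71/3], descend [1, 14]
    N1 x:[65/3,71/3] y:[31,35] z:[56/3,61/3] -> miss, prune
    N14 x:[65/3,23] y:[23,32] z:[23,29] -> hit [23,23] leaf, test {P2@t=23, P18(miss)}
  N7 x:[73/3,29] y:[1,21] z:[56/3,86/3] -> miss, prune
  N8 x:[76/3,98/3] y:[18,33] z:[59/3,31] -> hit [76/3,31], descend [2, 5, 11]
    N2 x:[76/3,28] y:[19,25] z:[59/3,86/3] -> miss, prune
    N5 x:[92/3,98/3] y:[18,22] z:[61/3,91/3] -> miss, prune
    N11 x:[26,85/3] y:[27,33] z:[71/3,31] -> hit [27,85/3] leaf, test {P4(miss), P20(miss)}
  N15 x:[55/3,70/3] y:[14,24] z:[24,86/3] -> miss, prune

Visited [0, 3, 1, 14, 7, 8, 2, 5, 11, 15]. Tests: 10 box, 2 leaf. Nearest: P2.

== RESULT ==
10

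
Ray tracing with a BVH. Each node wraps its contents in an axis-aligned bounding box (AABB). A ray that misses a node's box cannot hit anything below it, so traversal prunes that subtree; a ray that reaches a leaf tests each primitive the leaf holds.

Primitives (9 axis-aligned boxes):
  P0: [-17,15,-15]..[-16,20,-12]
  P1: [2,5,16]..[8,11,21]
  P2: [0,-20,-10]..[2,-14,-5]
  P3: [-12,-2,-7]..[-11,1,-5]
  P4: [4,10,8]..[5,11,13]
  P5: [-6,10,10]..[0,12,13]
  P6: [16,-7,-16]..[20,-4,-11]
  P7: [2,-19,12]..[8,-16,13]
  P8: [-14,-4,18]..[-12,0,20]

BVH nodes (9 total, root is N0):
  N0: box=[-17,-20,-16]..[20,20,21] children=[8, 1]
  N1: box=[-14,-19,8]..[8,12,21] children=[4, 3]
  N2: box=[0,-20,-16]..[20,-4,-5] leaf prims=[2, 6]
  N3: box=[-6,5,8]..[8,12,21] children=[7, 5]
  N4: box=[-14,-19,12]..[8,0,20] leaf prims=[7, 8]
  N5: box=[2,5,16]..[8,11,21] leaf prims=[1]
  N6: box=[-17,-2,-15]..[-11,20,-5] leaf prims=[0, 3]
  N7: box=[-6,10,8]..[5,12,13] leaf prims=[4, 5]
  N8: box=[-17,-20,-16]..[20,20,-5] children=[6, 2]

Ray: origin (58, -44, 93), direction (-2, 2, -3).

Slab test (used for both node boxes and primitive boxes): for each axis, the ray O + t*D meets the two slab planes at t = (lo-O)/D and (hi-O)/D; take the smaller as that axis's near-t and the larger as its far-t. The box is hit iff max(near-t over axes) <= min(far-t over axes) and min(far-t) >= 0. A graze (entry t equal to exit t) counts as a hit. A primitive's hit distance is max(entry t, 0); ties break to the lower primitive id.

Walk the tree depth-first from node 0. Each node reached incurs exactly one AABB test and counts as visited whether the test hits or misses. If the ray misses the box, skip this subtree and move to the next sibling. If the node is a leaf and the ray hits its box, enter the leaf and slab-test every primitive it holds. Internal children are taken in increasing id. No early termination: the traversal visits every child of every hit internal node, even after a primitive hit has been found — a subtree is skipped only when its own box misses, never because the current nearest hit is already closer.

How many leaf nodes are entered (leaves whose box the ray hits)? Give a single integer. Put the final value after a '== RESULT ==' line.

Traverse from the root:
N0 x:[19,75/2] y:[12,32] z:[24,109/3] -> hit [24,32], descend [1, 8]
  N1 x:[25,36] y:[25/2,28] z:[24,85/3] -> hit [25,28], descend [3, 4]
    N3 x:[25,32] y:[49/2,28] z:[24,85/3] -> hit [25,28], descend [5, 7]
      N5 x:[25,28] y:[49/2,55/2] z:[24,77/3] -> hit [25,77/3] leaf, test {P1@t=25}
      N7 x:[53/2,32] y:[27,28] z:[80/3,85/3] -> hit [27,28] leaf, test {P4@t=27, P5(miss)}
    N4 x:[25,36] y:[25/2,22] z:[73/3,27] -> miss, prune
  N8 x:[19,75/2] y:[12,32] z:[98/3,109/3] -> miss, prune

Summary -> nodes [0, 1, 3, 5, 7, 4, 8]; box-tests=7; leaf-entries=2; first=P1

== RESULT ==
2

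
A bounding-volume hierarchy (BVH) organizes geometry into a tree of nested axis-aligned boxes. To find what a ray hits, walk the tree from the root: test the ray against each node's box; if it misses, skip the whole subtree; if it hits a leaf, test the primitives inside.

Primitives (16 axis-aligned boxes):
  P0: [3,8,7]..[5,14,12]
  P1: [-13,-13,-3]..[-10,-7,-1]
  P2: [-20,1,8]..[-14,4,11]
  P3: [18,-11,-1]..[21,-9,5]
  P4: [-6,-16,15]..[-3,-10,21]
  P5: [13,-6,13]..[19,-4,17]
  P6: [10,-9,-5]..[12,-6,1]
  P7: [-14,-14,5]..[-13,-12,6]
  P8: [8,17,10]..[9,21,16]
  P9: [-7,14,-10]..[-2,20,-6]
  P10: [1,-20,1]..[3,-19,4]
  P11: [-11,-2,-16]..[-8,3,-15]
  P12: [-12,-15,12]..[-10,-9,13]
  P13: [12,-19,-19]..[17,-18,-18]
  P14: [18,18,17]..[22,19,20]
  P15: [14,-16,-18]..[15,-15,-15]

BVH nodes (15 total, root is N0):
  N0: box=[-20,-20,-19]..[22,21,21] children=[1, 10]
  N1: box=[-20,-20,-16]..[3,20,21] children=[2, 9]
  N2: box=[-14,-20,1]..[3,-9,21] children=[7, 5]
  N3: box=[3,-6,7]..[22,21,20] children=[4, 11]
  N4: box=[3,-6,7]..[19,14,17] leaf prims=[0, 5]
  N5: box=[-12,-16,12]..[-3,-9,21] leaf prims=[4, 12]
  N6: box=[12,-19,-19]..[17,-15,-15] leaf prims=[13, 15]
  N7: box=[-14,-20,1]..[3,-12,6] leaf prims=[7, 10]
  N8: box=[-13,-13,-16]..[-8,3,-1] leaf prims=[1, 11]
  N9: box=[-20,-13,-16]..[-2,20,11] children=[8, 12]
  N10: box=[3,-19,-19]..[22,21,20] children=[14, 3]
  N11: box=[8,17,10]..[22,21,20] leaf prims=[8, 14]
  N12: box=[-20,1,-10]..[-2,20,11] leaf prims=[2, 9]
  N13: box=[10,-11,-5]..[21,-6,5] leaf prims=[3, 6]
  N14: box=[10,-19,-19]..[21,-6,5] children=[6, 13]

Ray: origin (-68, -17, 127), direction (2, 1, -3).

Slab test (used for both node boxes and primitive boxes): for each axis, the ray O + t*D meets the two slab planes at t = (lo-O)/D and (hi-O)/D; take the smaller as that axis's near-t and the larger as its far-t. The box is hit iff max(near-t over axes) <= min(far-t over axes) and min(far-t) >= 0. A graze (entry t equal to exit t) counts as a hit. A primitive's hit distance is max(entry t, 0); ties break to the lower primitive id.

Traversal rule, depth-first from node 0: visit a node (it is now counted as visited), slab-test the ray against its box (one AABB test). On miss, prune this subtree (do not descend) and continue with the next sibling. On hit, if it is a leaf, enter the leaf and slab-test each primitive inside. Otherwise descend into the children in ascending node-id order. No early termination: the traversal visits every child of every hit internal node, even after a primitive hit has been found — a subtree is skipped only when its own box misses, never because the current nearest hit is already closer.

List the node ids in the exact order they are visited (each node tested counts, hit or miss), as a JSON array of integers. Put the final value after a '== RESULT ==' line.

Walk:
N0 x:[24,45] y:[-3,38] z:[106/3,146/3] -> hit [106/3,38], descend [1, 10]
  N1 x:[24,71/2] y:[-3,37] z:[106/3,143/3] -> hit [106/3,71/2], descend [2, 9]
    N2 x:[27,71/2] y:[-3,8] z:[106/3,42] -> miss, prune
    N9 x:[24,33] y:[4,37] z:[116/3,143/3] -> miss, prune
  N10 x:[71/2,45] y:[-2,38] z:[107/3,146/3] -> hit [107/3,38], descend [3, 14]
    N3 x:[71/2,45] y:[11,38] z:[107/3,40] -> hit [107/3,38], descend [4, 11]
      N4 x:[71/2,87/2] y:[11,31] z:[110/3,40] -> miss, prune
      N11 x:[38,45] y:[34,38] z:[107/3,39] -> hit [38,38] leaf, test {P8@t=38, P14(miss)}
    N14 x:[39,89/2] y:[-2,11] z:[122/3,146/3] -> miss, prune

Summary -> nodes [0, 1, 2, 9, 10, 3, 4, 11, 14]; box-tests=9; leaf-entries=1; first=P8

== RESULT ==
[0, 1, 2, 9, 10, 3, 4, 11, 14]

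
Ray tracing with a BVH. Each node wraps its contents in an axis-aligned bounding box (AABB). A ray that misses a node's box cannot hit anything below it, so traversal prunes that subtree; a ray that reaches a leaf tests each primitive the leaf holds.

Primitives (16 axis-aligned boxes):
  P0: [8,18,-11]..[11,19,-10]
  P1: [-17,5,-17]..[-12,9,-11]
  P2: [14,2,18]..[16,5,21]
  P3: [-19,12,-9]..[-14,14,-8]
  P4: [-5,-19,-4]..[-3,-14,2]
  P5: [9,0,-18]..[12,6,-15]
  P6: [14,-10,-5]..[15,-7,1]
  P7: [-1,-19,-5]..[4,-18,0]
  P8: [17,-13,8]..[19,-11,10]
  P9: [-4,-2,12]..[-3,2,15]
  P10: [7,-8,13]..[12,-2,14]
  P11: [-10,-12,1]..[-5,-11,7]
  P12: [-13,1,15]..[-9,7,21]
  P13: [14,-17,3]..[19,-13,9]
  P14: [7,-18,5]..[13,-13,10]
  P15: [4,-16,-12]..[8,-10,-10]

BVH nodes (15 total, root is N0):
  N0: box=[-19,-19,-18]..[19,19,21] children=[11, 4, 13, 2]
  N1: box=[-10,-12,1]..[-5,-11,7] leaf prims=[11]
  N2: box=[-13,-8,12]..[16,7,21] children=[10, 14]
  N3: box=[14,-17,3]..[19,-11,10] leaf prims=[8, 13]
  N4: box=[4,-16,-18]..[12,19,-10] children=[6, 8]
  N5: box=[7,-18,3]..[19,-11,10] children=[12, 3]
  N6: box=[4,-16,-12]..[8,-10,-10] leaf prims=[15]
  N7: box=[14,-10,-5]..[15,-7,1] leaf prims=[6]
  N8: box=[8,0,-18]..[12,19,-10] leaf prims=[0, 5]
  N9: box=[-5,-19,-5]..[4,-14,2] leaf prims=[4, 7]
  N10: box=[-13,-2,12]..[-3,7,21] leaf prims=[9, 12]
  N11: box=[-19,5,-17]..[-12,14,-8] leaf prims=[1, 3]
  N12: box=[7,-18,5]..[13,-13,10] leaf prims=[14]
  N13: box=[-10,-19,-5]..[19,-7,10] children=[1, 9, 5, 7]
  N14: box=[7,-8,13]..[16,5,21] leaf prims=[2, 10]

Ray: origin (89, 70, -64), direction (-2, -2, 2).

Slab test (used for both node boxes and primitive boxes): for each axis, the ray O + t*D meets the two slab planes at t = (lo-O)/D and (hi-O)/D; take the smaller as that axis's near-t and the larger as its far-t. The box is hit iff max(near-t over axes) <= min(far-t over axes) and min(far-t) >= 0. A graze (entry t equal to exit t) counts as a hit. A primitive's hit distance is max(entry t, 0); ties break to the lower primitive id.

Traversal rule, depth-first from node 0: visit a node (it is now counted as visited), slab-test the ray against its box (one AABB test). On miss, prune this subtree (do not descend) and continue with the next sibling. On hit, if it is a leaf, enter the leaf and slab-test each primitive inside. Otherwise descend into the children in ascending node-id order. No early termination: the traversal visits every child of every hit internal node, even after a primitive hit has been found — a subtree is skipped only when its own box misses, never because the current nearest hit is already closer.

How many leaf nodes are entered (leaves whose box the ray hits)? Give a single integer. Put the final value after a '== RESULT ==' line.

Traverse from the root:
N0 x:[35,54] y:[51/2,89/2] z:[23,85/2] -> hit [35,85/2], descend [2, 4, 11, 13]
  N2 x:[73/2,51] y:[63/2,39] z:[38,85/2] -> hit [38,39], descend [10, 14]
    N10 x:[46,51] y:[63/2,36] z:[38,85/2] -> miss, prune
    N14 x:[73/2,41] y:[65/2,39] z:[77/2,85/2] -> hit [77/2,39] leaf, test {P2(miss), P10@t=77/2}
  N4 x:[77/2,85/2] y:[51/2,43] z:[23,27] -> miss, prune
  N11 x:[101/2,54] y:[28,65/2] z:[47/2,28] -> miss, prune
  N13 x:[35,99/2] y:[77/2,89/2] z:[59/2,37] -> miss, prune

order=[0, 2, 10, 14, 4, 11, 13]  |boxes|=7  |leaves|=1  hit=P10

== RESULT ==
1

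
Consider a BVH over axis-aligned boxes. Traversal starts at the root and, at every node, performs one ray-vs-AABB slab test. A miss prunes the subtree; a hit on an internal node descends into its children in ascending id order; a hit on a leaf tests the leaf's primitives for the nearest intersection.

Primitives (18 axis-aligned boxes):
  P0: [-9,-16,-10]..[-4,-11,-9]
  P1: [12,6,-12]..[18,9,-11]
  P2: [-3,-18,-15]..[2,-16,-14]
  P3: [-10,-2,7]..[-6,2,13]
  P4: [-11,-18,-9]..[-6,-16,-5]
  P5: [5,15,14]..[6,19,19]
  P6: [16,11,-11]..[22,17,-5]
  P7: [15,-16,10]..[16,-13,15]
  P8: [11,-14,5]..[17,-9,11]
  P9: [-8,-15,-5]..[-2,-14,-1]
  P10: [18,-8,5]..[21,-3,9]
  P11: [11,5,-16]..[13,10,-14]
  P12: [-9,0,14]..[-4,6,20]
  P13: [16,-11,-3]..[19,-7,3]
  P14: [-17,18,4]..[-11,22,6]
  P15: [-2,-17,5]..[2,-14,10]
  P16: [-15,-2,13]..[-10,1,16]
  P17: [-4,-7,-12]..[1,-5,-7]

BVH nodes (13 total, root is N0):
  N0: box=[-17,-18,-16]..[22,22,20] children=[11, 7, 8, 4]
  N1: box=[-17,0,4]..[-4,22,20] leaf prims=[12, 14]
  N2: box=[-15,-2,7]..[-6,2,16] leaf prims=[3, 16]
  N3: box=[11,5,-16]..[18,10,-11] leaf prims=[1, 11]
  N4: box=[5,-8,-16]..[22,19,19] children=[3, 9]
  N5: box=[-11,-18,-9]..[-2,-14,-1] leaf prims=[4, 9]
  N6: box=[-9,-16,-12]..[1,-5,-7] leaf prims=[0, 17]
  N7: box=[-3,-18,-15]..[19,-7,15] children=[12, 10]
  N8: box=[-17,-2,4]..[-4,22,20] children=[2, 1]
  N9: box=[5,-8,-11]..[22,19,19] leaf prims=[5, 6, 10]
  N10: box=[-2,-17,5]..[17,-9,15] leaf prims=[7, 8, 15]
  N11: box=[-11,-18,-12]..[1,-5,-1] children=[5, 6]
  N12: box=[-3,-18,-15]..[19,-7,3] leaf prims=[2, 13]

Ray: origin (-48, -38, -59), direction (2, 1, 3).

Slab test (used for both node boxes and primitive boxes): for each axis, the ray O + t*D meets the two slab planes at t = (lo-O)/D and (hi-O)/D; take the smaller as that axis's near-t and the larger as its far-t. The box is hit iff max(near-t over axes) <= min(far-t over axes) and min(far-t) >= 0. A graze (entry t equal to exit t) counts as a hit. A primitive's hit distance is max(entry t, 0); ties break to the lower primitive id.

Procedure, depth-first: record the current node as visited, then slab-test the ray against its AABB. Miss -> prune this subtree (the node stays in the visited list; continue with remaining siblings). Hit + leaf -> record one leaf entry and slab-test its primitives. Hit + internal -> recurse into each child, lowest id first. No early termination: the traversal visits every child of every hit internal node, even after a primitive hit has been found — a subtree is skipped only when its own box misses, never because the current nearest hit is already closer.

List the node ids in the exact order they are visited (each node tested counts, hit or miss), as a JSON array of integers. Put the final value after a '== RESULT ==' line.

Trace the traversal:
N0 x:[31/2,35] y:[20,60] z:[43/3,79/3] -> hit [20,79/3], descend [4, 7, 8, 11]
  N4 x:[53/2,35] y:[30,57] z:[43/3,26] -> miss, prune
  N7 x:[45/2,67/2] y:[20,31] z:[44/3,74/3] -> hit [45/2,74/3], descend [10, 12]
    N10 x:[23,65/2] y:[21,29] z:[64/3,74/3] -> hit [23,74/3] leaf, test {P7(miss), P8(miss), P15@t=23}
    N12 x:[45/2,67/2] y:[20,31] z:[44/3,62/3] -> miss, prune
  N8 x:[31/2,22] y:[36,60] z:[21,79/3] -> miss, prune
  N11 x:[37/2,49/2] y:[20,33] z:[47/3,58/3] -> miss, prune

Summary -> nodes [0, 4, 7, 10, 12, 8, 11]; box-tests=7; leaf-entries=1; first=P15

== RESULT ==
[0, 4, 7, 10, 12, 8, 11]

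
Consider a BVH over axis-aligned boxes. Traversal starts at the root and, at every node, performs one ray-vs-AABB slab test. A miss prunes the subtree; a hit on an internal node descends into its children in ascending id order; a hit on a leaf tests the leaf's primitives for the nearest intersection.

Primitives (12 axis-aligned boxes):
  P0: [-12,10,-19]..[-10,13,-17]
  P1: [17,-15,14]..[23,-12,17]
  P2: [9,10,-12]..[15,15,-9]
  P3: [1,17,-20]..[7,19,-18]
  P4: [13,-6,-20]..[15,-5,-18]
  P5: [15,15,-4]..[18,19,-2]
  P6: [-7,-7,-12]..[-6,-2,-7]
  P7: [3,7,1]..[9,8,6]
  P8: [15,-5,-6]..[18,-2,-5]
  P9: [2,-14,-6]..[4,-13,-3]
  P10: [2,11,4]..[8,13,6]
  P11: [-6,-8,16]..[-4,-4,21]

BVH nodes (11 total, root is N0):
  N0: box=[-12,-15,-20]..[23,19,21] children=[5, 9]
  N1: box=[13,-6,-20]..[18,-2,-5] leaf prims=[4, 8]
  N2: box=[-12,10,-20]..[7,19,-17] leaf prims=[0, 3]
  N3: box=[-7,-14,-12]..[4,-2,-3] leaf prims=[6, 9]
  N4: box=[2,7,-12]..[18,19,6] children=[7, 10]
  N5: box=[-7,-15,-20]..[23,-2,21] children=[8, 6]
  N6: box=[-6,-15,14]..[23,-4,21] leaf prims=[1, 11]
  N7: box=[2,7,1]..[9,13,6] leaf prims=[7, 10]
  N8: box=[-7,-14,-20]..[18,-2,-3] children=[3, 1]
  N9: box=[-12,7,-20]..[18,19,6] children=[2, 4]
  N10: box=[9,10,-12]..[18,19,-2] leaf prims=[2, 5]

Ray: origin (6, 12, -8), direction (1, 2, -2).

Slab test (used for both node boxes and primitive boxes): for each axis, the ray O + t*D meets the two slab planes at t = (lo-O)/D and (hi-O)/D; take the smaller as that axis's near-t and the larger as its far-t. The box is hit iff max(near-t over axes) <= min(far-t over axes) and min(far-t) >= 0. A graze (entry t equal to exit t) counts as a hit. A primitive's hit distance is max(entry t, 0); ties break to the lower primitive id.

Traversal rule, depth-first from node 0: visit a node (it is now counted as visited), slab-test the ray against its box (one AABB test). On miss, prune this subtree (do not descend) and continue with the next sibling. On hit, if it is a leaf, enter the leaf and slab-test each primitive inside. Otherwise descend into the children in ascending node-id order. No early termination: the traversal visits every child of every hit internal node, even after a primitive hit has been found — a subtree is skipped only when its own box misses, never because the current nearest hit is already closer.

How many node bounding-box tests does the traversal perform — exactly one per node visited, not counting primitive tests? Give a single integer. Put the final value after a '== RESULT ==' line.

Trace the traversal:
N0 x:[-18,17] y:[-27/2,7/2] z:[-29/2,6] -> hit [-27/2,7/2], descend [5, 9]
  N5 x:[-13,17] y:[-27/2,-7] z:[-29/2,6] -> miss, prune
  N9 x:[-18,12] y:[-5/2,7/2] z:[-7,6] -> hit [-5/2,7/2], descend [2, 4]
    N2 x:[-18,1] y:[-1,7/2] z:[9/2,6] -> miss, prune
    N4 x:[-4,12] y:[-5/2,7/2] z:[-7,2] -> hit [-5/2,2], descend [7, 10]
      N7 x:[-4,3] y:[-5/2,1/2] z:[-7,-9/2] -> miss, prune
      N10 x:[3,12] y:[-1,7/2] z:[-3,2] -> miss, prune

7 AABB tests over nodes [0, 5, 9, 2, 4, 7, 10]; 0 leaves entered; closest miss.

== RESULT ==
7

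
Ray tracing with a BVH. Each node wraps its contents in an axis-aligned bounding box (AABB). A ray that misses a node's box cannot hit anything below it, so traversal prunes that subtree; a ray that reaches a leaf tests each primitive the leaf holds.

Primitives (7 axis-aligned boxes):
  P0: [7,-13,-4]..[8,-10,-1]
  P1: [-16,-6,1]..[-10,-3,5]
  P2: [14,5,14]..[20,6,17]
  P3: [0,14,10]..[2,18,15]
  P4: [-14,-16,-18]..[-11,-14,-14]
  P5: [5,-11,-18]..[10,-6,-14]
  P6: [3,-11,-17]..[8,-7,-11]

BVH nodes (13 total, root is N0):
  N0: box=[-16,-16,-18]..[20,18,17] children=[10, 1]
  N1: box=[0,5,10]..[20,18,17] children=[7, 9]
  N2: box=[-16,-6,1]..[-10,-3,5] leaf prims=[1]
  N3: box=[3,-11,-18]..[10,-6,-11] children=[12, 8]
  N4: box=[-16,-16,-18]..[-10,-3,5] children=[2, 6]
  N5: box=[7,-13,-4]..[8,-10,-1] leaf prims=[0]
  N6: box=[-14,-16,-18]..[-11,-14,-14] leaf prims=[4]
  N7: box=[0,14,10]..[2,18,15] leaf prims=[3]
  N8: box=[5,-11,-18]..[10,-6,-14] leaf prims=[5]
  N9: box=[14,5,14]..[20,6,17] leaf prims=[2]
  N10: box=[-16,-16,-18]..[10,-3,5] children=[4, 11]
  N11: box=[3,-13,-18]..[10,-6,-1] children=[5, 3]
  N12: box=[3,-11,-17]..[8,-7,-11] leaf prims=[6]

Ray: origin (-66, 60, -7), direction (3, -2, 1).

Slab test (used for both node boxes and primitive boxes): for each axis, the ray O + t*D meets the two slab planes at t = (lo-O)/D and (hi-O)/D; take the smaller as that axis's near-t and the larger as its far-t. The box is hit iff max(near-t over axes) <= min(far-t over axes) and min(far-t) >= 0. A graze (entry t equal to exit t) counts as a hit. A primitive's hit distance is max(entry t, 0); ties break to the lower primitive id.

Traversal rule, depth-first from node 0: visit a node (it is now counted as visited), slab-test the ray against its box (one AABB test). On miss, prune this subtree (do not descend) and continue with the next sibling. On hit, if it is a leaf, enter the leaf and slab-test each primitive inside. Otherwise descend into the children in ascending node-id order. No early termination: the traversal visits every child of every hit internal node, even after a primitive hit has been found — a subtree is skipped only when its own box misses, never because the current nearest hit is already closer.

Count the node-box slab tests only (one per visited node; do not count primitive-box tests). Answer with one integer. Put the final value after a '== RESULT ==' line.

Walk:
N0 x:[50/3,86/3] y:[21,38] z:[-11,24] -> hit [21,24], descend [1, 10]
  N1 x:[22,86/3] y:[21,55/2] z:[17,24] -> hit [22,24], descend [7, 9]
    N7 x:[22,68/3] y:[21,23] z:[17,22] -> hit [22,22] leaf, test {P3@t=22}
    N9 x:[80/3,86/3] y:[27,55/2] z:[21,24] -> miss, prune
  N10 x:[50/3,76/3] y:[63/2,38] z:[-11,12] -> miss, prune

Visited [0, 1, 7, 9, 10]. Tests: 5 box, 1 leaf. Nearest: P3.

== RESULT ==
5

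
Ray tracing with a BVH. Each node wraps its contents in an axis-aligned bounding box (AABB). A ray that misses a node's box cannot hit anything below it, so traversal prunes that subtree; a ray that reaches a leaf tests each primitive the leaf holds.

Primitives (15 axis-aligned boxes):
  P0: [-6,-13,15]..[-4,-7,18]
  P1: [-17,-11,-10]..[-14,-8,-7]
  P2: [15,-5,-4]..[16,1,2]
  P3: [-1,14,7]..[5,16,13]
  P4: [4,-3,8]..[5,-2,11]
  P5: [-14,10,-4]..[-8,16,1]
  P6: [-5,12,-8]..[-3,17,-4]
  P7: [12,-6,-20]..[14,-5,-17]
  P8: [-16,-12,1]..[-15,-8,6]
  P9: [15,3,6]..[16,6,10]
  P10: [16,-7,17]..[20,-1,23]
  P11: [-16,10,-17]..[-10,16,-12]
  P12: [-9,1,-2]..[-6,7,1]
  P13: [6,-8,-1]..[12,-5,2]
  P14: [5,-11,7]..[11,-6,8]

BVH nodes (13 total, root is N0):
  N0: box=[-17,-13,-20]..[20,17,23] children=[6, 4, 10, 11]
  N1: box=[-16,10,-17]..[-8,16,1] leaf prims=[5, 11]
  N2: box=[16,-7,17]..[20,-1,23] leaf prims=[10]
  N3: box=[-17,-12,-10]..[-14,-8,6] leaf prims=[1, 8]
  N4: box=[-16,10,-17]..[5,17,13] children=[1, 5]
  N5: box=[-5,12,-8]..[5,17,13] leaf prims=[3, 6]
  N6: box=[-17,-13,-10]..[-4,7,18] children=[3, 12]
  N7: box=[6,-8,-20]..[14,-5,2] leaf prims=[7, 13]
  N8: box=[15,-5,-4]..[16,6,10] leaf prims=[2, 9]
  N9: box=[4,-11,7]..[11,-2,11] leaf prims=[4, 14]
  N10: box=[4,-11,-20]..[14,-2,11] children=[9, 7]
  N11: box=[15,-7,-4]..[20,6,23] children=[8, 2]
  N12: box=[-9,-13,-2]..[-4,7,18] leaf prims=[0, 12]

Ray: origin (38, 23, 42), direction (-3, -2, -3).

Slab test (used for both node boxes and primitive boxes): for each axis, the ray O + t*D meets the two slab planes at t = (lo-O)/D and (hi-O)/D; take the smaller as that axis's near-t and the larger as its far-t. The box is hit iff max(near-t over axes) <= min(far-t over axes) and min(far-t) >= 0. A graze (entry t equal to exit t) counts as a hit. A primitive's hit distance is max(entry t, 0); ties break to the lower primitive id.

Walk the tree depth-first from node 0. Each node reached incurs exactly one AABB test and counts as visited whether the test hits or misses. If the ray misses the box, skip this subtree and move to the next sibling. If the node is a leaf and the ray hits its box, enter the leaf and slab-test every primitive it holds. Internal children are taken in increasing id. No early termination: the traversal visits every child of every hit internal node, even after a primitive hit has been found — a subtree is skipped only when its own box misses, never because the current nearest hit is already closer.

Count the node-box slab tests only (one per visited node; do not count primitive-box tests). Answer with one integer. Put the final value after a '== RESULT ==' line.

Trace the traversal:
N0 x:[6,55/3] y:[3,18] z:[19/3,62/3] -> hit [19/3,18], descend [4, 6, 10, 11]
  N4 x:[11,18] y:[3,13/2] z:[29/3,59/3] -> miss, prune
  N6 x:[14,55/3] y:[8,18] z:[8,52/3] -> hit [14,52/3], descend [3, 12]
    N3 x:[52/3,55/3] y:[31/2,35/2] z:[12,52/3] -> hit [52/3,52/3] leaf, test {P1(miss), P8(miss)}
    N12 x:[14,47/3] y:[8,18] z:[8,44/3] -> hit [14,44/3] leaf, test {P0(miss), P12(miss)}
  N10 x:[8,34/3] y:[25/2,17] z:[31/3,62/3] -> miss, prune
  N11 x:[6,23/3] y:[17/2,15] z:[19/3,46/3] -> miss, prune

Visited [0, 4, 6, 3, 12, 10, 11]. Tests: 7 box, 2 leaf. Nearest: miss.

== RESULT ==
7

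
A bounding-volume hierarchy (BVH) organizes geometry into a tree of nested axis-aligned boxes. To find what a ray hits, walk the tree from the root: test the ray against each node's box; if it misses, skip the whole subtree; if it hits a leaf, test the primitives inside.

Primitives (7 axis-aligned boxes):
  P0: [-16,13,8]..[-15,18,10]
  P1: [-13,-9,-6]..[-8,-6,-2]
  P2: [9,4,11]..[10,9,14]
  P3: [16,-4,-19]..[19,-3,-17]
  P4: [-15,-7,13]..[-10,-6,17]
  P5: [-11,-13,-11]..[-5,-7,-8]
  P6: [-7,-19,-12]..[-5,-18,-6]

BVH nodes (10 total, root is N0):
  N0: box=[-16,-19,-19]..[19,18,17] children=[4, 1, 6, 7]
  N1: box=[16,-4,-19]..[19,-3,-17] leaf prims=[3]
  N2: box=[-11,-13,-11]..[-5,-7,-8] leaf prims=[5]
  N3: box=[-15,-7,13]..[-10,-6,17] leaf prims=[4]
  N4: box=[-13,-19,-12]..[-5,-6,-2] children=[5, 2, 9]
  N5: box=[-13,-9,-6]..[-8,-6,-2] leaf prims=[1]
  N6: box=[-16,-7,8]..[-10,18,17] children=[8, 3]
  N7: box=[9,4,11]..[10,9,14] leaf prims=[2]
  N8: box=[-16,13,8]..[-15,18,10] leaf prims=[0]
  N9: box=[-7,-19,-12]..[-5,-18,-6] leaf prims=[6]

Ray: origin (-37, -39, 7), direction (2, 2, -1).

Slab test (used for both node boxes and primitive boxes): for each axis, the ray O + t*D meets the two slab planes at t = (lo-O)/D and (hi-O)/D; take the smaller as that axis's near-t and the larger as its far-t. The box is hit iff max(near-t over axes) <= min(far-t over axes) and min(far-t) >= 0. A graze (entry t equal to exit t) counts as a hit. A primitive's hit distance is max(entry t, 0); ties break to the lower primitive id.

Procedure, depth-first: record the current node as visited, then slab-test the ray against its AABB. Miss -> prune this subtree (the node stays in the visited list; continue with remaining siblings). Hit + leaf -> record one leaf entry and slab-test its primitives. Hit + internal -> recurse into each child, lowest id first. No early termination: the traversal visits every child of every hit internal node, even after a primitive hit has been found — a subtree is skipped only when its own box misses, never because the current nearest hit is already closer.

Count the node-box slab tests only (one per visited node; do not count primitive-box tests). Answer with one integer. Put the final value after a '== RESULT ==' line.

Traverse from the root:
N0 x:[21/2,28] y:[10,57/2] z:[-10,26] -> hit [21/2,26], descend [1, 4, 6, 7]
  N1 x:[53/2,28] y:[35/2,18] z:[24,26] -> miss, prune
  N4 x:[12,16] y:[10,33/2] z:[9,19] -> hit [12,16], descend [2, 5, 9]
    N2 x:[13,16] y:[13,16] z:[15,18] -> hit [15,16] leaf, test {P5@t=15}
    N5 x:[12,29/2] y:[15,33/2] z:[9,13] -> miss, prune
    N9 x:[15,16] y:[10,21/2] z:[13,19] -> miss, prune
  N6 x:[21/2,27/2] y:[16,57/2] z:[-10,-1] -> miss, prune
  N7 x:[23,47/2] y:[43/2,24] z:[-7,-4] -> miss, prune

Visited [0, 1, 4, 2, 5, 9, 6, 7]. Tests: 8 box, 1 leaf. Nearest: P5.

== RESULT ==
8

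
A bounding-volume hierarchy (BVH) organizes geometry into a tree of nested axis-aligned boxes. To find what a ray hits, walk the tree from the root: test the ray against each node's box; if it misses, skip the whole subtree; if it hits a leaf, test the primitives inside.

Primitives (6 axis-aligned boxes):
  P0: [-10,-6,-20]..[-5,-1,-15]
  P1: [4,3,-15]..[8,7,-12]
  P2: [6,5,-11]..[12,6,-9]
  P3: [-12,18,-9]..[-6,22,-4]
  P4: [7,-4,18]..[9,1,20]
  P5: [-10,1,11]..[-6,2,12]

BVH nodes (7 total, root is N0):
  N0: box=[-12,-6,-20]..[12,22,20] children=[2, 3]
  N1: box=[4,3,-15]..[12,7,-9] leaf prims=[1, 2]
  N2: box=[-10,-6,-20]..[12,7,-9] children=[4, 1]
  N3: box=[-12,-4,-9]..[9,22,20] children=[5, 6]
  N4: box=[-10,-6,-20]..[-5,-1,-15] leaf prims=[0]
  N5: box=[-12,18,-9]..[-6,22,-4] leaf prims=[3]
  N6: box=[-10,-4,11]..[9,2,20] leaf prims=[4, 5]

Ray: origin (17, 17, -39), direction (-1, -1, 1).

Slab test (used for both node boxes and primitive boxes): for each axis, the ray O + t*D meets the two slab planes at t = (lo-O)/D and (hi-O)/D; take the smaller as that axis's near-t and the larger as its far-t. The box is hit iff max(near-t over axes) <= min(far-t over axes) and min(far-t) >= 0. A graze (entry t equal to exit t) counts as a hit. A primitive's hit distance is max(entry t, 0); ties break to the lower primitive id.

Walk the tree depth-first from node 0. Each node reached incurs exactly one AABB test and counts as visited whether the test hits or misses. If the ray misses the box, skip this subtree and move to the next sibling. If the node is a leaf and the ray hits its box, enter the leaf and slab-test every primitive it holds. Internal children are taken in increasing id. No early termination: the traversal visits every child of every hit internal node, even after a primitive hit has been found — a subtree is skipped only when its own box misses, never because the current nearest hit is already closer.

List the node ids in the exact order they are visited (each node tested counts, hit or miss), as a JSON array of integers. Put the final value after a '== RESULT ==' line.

Trace the traversal:
N0 x:[5,29] y:[-5,23] z:[19,59] -> hit [19,23], descend [2, 3]
  N2 x:[5,27] y:[10,23] z:[19,30] -> hit [19,23], descend [1, 4]
    N1 x:[5,13] y:[10,14] z:[24,30] -> miss, prune
    N4 x:[22,27] y:[18,23] z:[19,24] -> hit [22,23] leaf, test {P0@t=22}
  N3 x:[8,29] y:[-5,21] z:[30,59] -> miss, prune

Visited [0, 2, 1, 4, 3]. Tests: 5 box, 1 leaf. Nearest: P0.

== RESULT ==
[0, 2, 1, 4, 3]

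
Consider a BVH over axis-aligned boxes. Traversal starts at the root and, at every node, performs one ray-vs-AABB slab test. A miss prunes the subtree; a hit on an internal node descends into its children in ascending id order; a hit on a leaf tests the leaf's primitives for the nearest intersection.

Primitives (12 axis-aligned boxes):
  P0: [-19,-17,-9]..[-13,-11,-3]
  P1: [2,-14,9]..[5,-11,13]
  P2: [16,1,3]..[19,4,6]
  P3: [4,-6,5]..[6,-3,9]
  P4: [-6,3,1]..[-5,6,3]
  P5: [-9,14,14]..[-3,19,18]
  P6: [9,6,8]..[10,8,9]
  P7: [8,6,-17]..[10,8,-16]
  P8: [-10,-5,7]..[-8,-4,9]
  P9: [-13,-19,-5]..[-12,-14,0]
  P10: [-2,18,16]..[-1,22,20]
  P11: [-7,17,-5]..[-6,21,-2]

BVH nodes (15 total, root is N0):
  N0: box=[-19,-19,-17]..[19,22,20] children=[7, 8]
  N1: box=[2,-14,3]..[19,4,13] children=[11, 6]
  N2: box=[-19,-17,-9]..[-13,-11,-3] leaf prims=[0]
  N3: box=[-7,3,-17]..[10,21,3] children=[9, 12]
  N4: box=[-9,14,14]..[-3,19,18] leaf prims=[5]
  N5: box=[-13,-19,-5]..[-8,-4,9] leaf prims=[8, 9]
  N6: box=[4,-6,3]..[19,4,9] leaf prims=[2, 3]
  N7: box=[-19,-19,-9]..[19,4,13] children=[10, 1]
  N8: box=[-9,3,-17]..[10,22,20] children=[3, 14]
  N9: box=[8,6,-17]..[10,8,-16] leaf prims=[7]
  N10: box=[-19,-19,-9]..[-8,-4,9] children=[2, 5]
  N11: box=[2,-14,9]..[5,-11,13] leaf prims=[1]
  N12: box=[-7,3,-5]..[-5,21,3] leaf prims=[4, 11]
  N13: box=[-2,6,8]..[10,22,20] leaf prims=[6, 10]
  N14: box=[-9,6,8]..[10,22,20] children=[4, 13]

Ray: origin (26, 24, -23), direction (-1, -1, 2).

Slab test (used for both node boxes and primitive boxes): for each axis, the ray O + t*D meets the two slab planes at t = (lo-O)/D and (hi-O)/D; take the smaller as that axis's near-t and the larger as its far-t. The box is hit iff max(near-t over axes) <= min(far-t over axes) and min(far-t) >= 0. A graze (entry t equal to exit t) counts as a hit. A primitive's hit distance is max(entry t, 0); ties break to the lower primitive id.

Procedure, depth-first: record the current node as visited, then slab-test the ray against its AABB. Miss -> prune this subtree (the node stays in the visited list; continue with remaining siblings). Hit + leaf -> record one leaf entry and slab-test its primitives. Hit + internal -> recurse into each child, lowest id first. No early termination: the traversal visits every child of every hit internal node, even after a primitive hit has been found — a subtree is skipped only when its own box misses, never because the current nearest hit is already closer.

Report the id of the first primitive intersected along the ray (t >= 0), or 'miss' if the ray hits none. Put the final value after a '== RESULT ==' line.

Trace the traversal:
N0 x:[7,45] y:[2,43] z:[3,43/2] -> hit [7,43/2], descend [7, 8]
  N7 x:[7,45] y:[20,43] z:[7,18] -> miss, prune
  N8 x:[16,35] y:[2,21] z:[3,43/2] -> hit [16,21], descend [3, 14]
    N3 x:[16,33] y:[3,21] z:[3,13] -> miss, prune
    N14 x:[16,35] y:[2,18] z:[31/2,43/2] -> hit [16,18], descend [4, 13]
      N4 x:[29,35] y:[5,10] z:[37/2,41/2] -> miss, prune
      N13 x:[16,28] y:[2,18] z:[31/2,43/2] -> hit [16,18] leaf, test {P6@t=16, P10(miss)}

Visited [0, 7, 8, 3, 14, 4, 13]. Tests: 7 box, 1 leaf. Nearest: P6.

== RESULT ==
6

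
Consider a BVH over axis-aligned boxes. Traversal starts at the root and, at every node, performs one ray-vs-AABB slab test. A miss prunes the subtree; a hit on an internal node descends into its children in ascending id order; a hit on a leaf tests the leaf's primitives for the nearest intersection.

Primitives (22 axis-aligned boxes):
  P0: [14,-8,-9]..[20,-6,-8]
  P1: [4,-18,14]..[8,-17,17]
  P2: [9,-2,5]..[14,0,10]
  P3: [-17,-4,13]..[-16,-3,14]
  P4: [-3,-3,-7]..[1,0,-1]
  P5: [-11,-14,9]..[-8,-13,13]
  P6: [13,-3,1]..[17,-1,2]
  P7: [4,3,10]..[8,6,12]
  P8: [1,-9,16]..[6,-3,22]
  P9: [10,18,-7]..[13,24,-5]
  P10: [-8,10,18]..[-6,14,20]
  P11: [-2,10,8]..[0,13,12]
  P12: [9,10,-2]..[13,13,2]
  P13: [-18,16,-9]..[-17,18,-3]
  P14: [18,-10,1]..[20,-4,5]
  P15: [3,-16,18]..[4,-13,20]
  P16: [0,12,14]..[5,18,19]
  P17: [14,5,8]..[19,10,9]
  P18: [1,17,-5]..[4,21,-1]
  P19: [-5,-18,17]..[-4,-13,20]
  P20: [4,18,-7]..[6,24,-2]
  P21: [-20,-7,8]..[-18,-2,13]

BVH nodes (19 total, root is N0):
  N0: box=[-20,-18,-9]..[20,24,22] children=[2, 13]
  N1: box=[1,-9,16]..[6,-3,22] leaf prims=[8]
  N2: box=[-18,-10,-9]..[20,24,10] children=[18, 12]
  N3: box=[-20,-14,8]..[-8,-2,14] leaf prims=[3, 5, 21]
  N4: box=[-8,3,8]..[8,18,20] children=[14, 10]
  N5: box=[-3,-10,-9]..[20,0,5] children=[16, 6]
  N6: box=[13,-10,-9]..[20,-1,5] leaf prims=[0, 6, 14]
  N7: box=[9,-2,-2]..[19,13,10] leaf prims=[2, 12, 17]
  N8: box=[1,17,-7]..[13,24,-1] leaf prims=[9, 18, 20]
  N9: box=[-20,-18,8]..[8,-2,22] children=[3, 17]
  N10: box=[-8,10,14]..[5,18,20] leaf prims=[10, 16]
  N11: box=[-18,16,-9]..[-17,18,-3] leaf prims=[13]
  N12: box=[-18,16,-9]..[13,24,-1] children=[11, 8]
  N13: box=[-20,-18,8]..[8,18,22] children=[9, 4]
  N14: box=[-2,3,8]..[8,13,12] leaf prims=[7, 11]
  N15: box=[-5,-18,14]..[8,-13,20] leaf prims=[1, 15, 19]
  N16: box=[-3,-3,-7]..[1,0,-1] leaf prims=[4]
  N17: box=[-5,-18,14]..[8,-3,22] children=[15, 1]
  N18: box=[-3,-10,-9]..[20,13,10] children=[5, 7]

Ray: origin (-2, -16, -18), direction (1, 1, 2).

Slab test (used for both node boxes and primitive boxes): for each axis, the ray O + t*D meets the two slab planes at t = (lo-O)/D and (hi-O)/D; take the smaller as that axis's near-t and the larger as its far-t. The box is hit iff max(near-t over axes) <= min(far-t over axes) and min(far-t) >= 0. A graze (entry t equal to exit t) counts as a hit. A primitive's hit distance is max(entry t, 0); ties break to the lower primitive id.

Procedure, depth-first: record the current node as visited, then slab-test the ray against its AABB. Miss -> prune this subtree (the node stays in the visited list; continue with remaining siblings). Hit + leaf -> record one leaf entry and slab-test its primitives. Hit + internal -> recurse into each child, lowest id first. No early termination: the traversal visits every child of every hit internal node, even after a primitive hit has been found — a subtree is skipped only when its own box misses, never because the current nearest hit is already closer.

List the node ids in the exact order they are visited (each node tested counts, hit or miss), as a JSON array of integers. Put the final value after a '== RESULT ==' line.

Walk:
N0 x:[-18,22] y:[-2,40] z:[9/2,20] -> hit [9/2,20], descend [2, 13]
  N2 x:[-16,22] y:[6,40] z:[9/2,14] -> hit [6,14], descend [12, 18]
    N12 x:[-16,15] y:[32,40] z:[9/2,17/2] -> miss, prune
    N18 x:[-1,22] y:[6,29] z:[9/2,14] -> hit [6,14], descend [5, 7]
      N5 x:[-1,22] y:[6,16] z:[9/2,23/2] -> hit [6,23/2], descend [6, 16]
        N6 x:[15,22] y:[6,15] z:[9/2,23/2] -> miss, prune
        N16 x:[-1,3] y:[13,16] z:[11/2,17/2] -> miss, prune
      N7 x:[11,21] y:[14,29] z:[8,14] -> hit [14,14] leaf, test {P2@t=14, P12(miss), P17(miss)}
  N13 x:[-18,10] y:[-2,34] z:[13,20] -> miss, prune

9 AABB tests over nodes [0, 2, 12, 18, 5, 6, 16, 7, 13]; 1 leaf entered; closest P2.

== RESULT ==
[0, 2, 12, 18, 5, 6, 16, 7, 13]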